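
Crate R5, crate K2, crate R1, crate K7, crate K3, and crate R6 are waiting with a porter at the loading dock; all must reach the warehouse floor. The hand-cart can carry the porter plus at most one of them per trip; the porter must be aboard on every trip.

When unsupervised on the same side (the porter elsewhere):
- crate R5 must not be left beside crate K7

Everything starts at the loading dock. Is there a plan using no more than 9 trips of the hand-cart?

No

Counting alone: the porter can take at most 1 across per trip to the warehouse floor, so moving all 6 needs at least 6 loaded trips out, with a return between consecutive ones — at least 11 crossings.
Since 9 < 11, 9 crossings cannot be enough. (The shortest complete plan in fact takes 11:)
1. Porter goes to the warehouse floor with crate R5.
2. Porter goes back to the loading dock alone.
3. Porter goes to the warehouse floor with crate K2.
4. Porter goes back to the loading dock alone.
5. Porter goes to the warehouse floor with crate R1.
6. Porter goes back to the loading dock alone.
7. Porter goes to the warehouse floor with crate K3.
8. Porter goes back to the loading dock alone.
9. Porter goes to the warehouse floor with crate R6.
10. Porter goes back to the loading dock alone.
11. Porter goes to the warehouse floor with crate K7.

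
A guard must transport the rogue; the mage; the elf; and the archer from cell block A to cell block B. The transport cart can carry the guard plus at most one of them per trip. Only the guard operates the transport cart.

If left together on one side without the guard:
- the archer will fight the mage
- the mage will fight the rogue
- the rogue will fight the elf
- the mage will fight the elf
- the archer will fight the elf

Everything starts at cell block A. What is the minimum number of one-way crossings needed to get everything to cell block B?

impossible

Whatever the first load, the items left behind include a forbidden pair without the guard. No opening move is safe, so no plan exists.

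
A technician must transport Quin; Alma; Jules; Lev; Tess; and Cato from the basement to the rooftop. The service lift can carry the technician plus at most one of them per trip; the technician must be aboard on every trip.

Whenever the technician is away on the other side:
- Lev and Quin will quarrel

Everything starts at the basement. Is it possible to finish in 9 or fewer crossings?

No

Counting alone: the technician can take at most 1 across per trip to the rooftop, so moving all 6 needs at least 6 loaded trips out, with a return between consecutive ones — at least 11 crossings.
Since 9 < 11, 9 crossings cannot be enough. (The shortest complete plan in fact takes 11:)
1. Technician goes to the rooftop with Quin.  [the basement: Alma, Cato, Jules, Lev, Tess | the rooftop: Quin]
2. Technician goes back to the basement alone.  [the basement: Alma, Cato, Jules, Lev, Tess | the rooftop: Quin]
3. Technician goes to the rooftop with Alma.  [the basement: Cato, Jules, Lev, Tess | the rooftop: Alma, Quin]
4. Technician goes back to the basement alone.  [the basement: Cato, Jules, Lev, Tess | the rooftop: Alma, Quin]
5. Technician goes to the rooftop with Jules.  [the basement: Cato, Lev, Tess | the rooftop: Alma, Jules, Quin]
6. Technician goes back to the basement alone.  [the basement: Cato, Lev, Tess | the rooftop: Alma, Jules, Quin]
7. Technician goes to the rooftop with Tess.  [the basement: Cato, Lev | the rooftop: Alma, Jules, Quin, Tess]
8. Technician goes back to the basement alone.  [the basement: Cato, Lev | the rooftop: Alma, Jules, Quin, Tess]
9. Technician goes to the rooftop with Cato.  [the basement: Lev | the rooftop: Alma, Cato, Jules, Quin, Tess]
10. Technician goes back to the basement alone.  [the basement: Lev | the rooftop: Alma, Cato, Jules, Quin, Tess]
11. Technician goes to the rooftop with Lev.  [the basement: — | the rooftop: Alma, Cato, Jules, Lev, Quin, Tess]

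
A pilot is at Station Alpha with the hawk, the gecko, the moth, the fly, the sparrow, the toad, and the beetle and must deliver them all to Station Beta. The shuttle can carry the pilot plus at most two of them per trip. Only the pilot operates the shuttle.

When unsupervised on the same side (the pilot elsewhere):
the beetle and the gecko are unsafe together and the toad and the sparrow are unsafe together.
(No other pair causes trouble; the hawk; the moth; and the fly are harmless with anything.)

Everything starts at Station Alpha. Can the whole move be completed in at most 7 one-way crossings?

Yes — this plan uses 7 crossings (≤ 7):
1. Pilot goes to Station Beta with the gecko and the sparrow.  [Station Alpha: the beetle, the fly, the hawk, the moth, the toad | Station Beta: the gecko, the sparrow]
2. Pilot goes back to Station Alpha alone.  [Station Alpha: the beetle, the fly, the hawk, the moth, the toad | Station Beta: the gecko, the sparrow]
3. Pilot goes to Station Beta with the hawk.  [Station Alpha: the beetle, the fly, the moth, the toad | Station Beta: the gecko, the hawk, the sparrow]
4. Pilot goes back to Station Alpha alone.  [Station Alpha: the beetle, the fly, the moth, the toad | Station Beta: the gecko, the hawk, the sparrow]
5. Pilot goes to Station Beta with the fly and the moth.  [Station Alpha: the beetle, the toad | Station Beta: the fly, the gecko, the hawk, the moth, the sparrow]
6. Pilot goes back to Station Alpha alone.  [Station Alpha: the beetle, the toad | Station Beta: the fly, the gecko, the hawk, the moth, the sparrow]
7. Pilot goes to Station Beta with the beetle and the toad.  [Station Alpha: — | Station Beta: the beetle, the fly, the gecko, the hawk, the moth, the sparrow, the toad]

Yes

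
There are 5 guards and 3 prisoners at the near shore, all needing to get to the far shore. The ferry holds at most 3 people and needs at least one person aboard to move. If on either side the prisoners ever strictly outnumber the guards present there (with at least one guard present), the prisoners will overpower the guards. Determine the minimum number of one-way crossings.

7

Counting alone: each trip to the far shore takes at most 3 across and each return brings at least 1 back, so after t trips out (and t−1 returns) at most 3t − (t−1) of the 8 are across; that first reaches 8 at t = 4, so at least 7 crossings are needed.
The plan below uses exactly 7 crossings, so it is optimal:
1. 2 prisoners → the far shore.  (the near shore: 5G 1P; the far shore: 0G 2P)
2. 1 prisoner ← the near shore.  (the near shore: 5G 2P; the far shore: 0G 1P)
3. 2 guards and 1 prisoner → the far shore.  (the near shore: 3G 1P; the far shore: 2G 2P)
4. 1 prisoner ← the near shore.  (the near shore: 3G 2P; the far shore: 2G 1P)
5. 1 guard and 2 prisoners → the far shore.  (the near shore: 2G 0P; the far shore: 3G 3P)
6. 1 prisoner ← the near shore.  (the near shore: 2G 1P; the far shore: 3G 2P)
7. 2 guards and 1 prisoner → the far shore.  (the near shore: 0G 0P; the far shore: 5G 3P)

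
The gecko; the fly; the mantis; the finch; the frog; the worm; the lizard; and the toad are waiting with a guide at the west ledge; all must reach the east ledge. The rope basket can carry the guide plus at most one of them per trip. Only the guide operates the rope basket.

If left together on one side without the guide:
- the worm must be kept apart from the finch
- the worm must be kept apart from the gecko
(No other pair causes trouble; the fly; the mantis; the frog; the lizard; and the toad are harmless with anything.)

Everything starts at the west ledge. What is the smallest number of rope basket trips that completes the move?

Counting alone: the guide can take at most 1 across per trip to the east ledge, so moving all 8 needs at least 8 loaded trips out, with a return between consecutive ones — at least 15 crossings.
The safety rule pushes this higher. Following every safe sequence of crossings, the most of the 8 that can be at the east ledge as the rope basket arrives there on crossing 15 is 7 — never all 8.
So no plan with fewer than 17 crossings exists, and this one achieves 17:
1. Guide goes to the east ledge with the worm.  [the west ledge: the finch, the fly, the frog, the gecko, the lizard, the mantis, the toad | the east ledge: the worm]
2. Guide goes back to the west ledge alone.  [the west ledge: the finch, the fly, the frog, the gecko, the lizard, the mantis, the toad | the east ledge: the worm]
3. Guide goes to the east ledge with the gecko.  [the west ledge: the finch, the fly, the frog, the lizard, the mantis, the toad | the east ledge: the gecko, the worm]
4. Guide goes back to the west ledge with the worm.  [the west ledge: the finch, the fly, the frog, the lizard, the mantis, the toad, the worm | the east ledge: the gecko]
5. Guide goes to the east ledge with the finch.  [the west ledge: the fly, the frog, the lizard, the mantis, the toad, the worm | the east ledge: the finch, the gecko]
6. Guide goes back to the west ledge alone.  [the west ledge: the fly, the frog, the lizard, the mantis, the toad, the worm | the east ledge: the finch, the gecko]
7. Guide goes to the east ledge with the fly.  [the west ledge: the frog, the lizard, the mantis, the toad, the worm | the east ledge: the finch, the fly, the gecko]
8. Guide goes back to the west ledge alone.  [the west ledge: the frog, the lizard, the mantis, the toad, the worm | the east ledge: the finch, the fly, the gecko]
9. Guide goes to the east ledge with the mantis.  [the west ledge: the frog, the lizard, the toad, the worm | the east ledge: the finch, the fly, the gecko, the mantis]
10. Guide goes back to the west ledge alone.  [the west ledge: the frog, the lizard, the toad, the worm | the east ledge: the finch, the fly, the gecko, the mantis]
11. Guide goes to the east ledge with the frog.  [the west ledge: the lizard, the toad, the worm | the east ledge: the finch, the fly, the frog, the gecko, the mantis]
12. Guide goes back to the west ledge alone.  [the west ledge: the lizard, the toad, the worm | the east ledge: the finch, the fly, the frog, the gecko, the mantis]
13. Guide goes to the east ledge with the lizard.  [the west ledge: the toad, the worm | the east ledge: the finch, the fly, the frog, the gecko, the lizard, the mantis]
14. Guide goes back to the west ledge alone.  [the west ledge: the toad, the worm | the east ledge: the finch, the fly, the frog, the gecko, the lizard, the mantis]
15. Guide goes to the east ledge with the toad.  [the west ledge: the worm | the east ledge: the finch, the fly, the frog, the gecko, the lizard, the mantis, the toad]
16. Guide goes back to the west ledge alone.  [the west ledge: the worm | the east ledge: the finch, the fly, the frog, the gecko, the lizard, the mantis, the toad]
17. Guide goes to the east ledge with the worm.  [the west ledge: — | the east ledge: the finch, the fly, the frog, the gecko, the lizard, the mantis, the toad, the worm]

17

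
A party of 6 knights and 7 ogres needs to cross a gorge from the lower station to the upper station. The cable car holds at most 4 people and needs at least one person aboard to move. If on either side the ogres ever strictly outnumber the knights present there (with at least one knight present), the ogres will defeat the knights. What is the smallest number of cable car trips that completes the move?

The ogres already outnumber the knights at the lower station before anyone moves, so the starting position itself is disallowed.

impossible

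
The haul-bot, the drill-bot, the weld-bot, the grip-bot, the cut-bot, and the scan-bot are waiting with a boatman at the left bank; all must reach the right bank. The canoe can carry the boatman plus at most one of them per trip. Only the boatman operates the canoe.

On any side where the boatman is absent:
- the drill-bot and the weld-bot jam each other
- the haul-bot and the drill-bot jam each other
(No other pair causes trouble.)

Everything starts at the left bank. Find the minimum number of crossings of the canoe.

13

Counting alone: the boatman can take at most 1 across per trip to the right bank, so moving all 6 needs at least 6 loaded trips out, with a return between consecutive ones — at least 11 crossings.
The safety rule pushes this higher. Following every safe sequence of crossings, the most of the 6 that can be at the right bank as the canoe arrives there on crossing 11 is 5 — never all 6.
So no plan with fewer than 13 crossings exists, and this one achieves 13:
1. Boatman goes to the right bank with the drill-bot.
2. Boatman goes back to the left bank alone.
3. Boatman goes to the right bank with the haul-bot.
4. Boatman goes back to the left bank with the drill-bot.
5. Boatman goes to the right bank with the weld-bot.
6. Boatman goes back to the left bank alone.
7. Boatman goes to the right bank with the grip-bot.
8. Boatman goes back to the left bank alone.
9. Boatman goes to the right bank with the cut-bot.
10. Boatman goes back to the left bank alone.
11. Boatman goes to the right bank with the scan-bot.
12. Boatman goes back to the left bank alone.
13. Boatman goes to the right bank with the drill-bot.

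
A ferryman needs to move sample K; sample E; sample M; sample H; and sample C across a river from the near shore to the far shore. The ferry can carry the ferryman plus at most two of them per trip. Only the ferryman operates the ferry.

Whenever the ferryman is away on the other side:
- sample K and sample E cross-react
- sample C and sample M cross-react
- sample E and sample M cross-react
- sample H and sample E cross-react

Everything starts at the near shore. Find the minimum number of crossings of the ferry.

Counting alone: the ferryman can take at most 2 across per trip to the far shore, so moving all 5 needs at least 3 loaded trips out, with a return between consecutive ones — at least 5 crossings.
The plan below uses exactly 5 crossings, so it is optimal:
1. Ferryman goes to the far shore with sample E and sample M.
2. Ferryman goes back to the near shore with sample E.
3. Ferryman goes to the far shore with sample H and sample K.
4. Ferryman goes back to the near shore alone.
5. Ferryman goes to the far shore with sample C and sample E.

5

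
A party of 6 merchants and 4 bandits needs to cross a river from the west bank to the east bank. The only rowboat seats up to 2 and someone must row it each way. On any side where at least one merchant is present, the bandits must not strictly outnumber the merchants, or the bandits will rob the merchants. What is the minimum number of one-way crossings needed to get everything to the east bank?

Counting alone: each trip to the east bank takes at most 2 across and each return brings at least 1 back, so after t trips out (and t−1 returns) at most 2t − (t−1) of the 10 are across; that first reaches 10 at t = 9, so at least 17 crossings are needed.
The plan below uses exactly 17 crossings, so it is optimal:
1. 2 bandits → the east bank.  (the west bank: 6M 2B; the east bank: 0M 2B)
2. 1 bandit ← the west bank.  (the west bank: 6M 3B; the east bank: 0M 1B)
3. 2 bandits → the east bank.  (the west bank: 6M 1B; the east bank: 0M 3B)
4. 1 bandit ← the west bank.  (the west bank: 6M 2B; the east bank: 0M 2B)
5. 2 merchants → the east bank.  (the west bank: 4M 2B; the east bank: 2M 2B)
6. 1 bandit ← the west bank.  (the west bank: 4M 3B; the east bank: 2M 1B)
7. 1 merchant and 1 bandit → the east bank.  (the west bank: 3M 2B; the east bank: 3M 2B)
8. 1 bandit ← the west bank.  (the west bank: 3M 3B; the east bank: 3M 1B)
9. 2 bandits → the east bank.  (the west bank: 3M 1B; the east bank: 3M 3B)
10. 1 bandit ← the west bank.  (the west bank: 3M 2B; the east bank: 3M 2B)
11. 1 merchant and 1 bandit → the east bank.  (the west bank: 2M 1B; the east bank: 4M 3B)
12. 1 bandit ← the west bank.  (the west bank: 2M 2B; the east bank: 4M 2B)
13. 2 bandits → the east bank.  (the west bank: 2M 0B; the east bank: 4M 4B)
14. 1 bandit ← the west bank.  (the west bank: 2M 1B; the east bank: 4M 3B)
15. 1 merchant and 1 bandit → the east bank.  (the west bank: 1M 0B; the east bank: 5M 4B)
16. 1 bandit ← the west bank.  (the west bank: 1M 1B; the east bank: 5M 3B)
17. 1 merchant and 1 bandit → the east bank.  (the west bank: 0M 0B; the east bank: 6M 4B)

17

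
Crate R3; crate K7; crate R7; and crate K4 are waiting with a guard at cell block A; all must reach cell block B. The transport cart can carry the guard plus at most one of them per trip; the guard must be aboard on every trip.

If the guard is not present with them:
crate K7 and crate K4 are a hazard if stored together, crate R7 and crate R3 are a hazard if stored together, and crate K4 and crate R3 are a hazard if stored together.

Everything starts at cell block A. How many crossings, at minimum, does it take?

Whatever the first load, the items left behind include a forbidden pair without the guard. No opening move is safe, so no plan exists.

impossible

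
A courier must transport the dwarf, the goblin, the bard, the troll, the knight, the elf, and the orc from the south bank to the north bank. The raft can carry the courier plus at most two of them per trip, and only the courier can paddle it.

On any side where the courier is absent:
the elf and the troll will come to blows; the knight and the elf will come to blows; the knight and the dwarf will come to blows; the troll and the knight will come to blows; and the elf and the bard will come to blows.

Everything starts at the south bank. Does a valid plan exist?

1. Courier goes to the north bank with the elf and the knight.  [the south bank: the bard, the dwarf, the goblin, the orc, the troll | the north bank: the elf, the knight]
2. Courier goes back to the south bank with the knight.  [the south bank: the bard, the dwarf, the goblin, the knight, the orc, the troll | the north bank: the elf]
3. Courier goes to the north bank with the dwarf and the troll.  [the south bank: the bard, the goblin, the knight, the orc | the north bank: the dwarf, the elf, the troll]
4. Courier goes back to the south bank with the troll.  [the south bank: the bard, the goblin, the knight, the orc, the troll | the north bank: the dwarf, the elf]
5. Courier goes to the north bank with the goblin and the troll.  [the south bank: the bard, the knight, the orc | the north bank: the dwarf, the elf, the goblin, the troll]
6. Courier goes back to the south bank with the troll.  [the south bank: the bard, the knight, the orc, the troll | the north bank: the dwarf, the elf, the goblin]
7. Courier goes to the north bank with the bard and the troll.  [the south bank: the knight, the orc | the north bank: the bard, the dwarf, the elf, the goblin, the troll]
8. Courier goes back to the south bank with the elf.  [the south bank: the elf, the knight, the orc | the north bank: the bard, the dwarf, the goblin, the troll]
9. Courier goes to the north bank with the knight and the orc.  [the south bank: the elf | the north bank: the bard, the dwarf, the goblin, the knight, the orc, the troll]
10. Courier goes back to the south bank with the knight.  [the south bank: the elf, the knight | the north bank: the bard, the dwarf, the goblin, the orc, the troll]
11. Courier goes to the north bank with the elf and the knight.  [the south bank: — | the north bank: the bard, the dwarf, the elf, the goblin, the knight, the orc, the troll]

Yes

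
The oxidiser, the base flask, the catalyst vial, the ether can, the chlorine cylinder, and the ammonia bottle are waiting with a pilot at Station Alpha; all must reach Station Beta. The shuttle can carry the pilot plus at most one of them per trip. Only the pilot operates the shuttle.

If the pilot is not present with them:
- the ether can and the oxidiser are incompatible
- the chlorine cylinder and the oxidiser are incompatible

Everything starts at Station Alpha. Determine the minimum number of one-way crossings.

Counting alone: the pilot can take at most 1 across per trip to Station Beta, so moving all 6 needs at least 6 loaded trips out, with a return between consecutive ones — at least 11 crossings.
The safety rule pushes this higher. Following every safe sequence of crossings, the most of the 6 that can be at Station Beta as the shuttle arrives there on crossing 11 is 5 — never all 6.
So no plan with fewer than 13 crossings exists, and this one achieves 13:
1. Pilot goes to Station Beta with the oxidiser.
2. Pilot goes back to Station Alpha alone.
3. Pilot goes to Station Beta with the base flask.
4. Pilot goes back to Station Alpha alone.
5. Pilot goes to Station Beta with the catalyst vial.
6. Pilot goes back to Station Alpha alone.
7. Pilot goes to Station Beta with the ether can.
8. Pilot goes back to Station Alpha with the oxidiser.
9. Pilot goes to Station Beta with the chlorine cylinder.
10. Pilot goes back to Station Alpha alone.
11. Pilot goes to Station Beta with the ammonia bottle.
12. Pilot goes back to Station Alpha alone.
13. Pilot goes to Station Beta with the oxidiser.

13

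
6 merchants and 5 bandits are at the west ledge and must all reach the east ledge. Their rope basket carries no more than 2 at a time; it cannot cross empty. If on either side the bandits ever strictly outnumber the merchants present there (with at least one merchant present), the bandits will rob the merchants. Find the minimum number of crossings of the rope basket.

Counting alone: each trip to the east ledge takes at most 2 across and each return brings at least 1 back, so after t trips out (and t−1 returns) at most 2t − (t−1) of the 11 are across; that first reaches 11 at t = 10, so at least 19 crossings are needed.
The plan below uses exactly 19 crossings, so it is optimal:
1. 2 bandits → the east ledge.  (the west ledge: 6M 3B; the east ledge: 0M 2B)
2. 1 bandit ← the west ledge.  (the west ledge: 6M 4B; the east ledge: 0M 1B)
3. 2 bandits → the east ledge.  (the west ledge: 6M 2B; the east ledge: 0M 3B)
4. 1 bandit ← the west ledge.  (the west ledge: 6M 3B; the east ledge: 0M 2B)
5. 2 merchants → the east ledge.  (the west ledge: 4M 3B; the east ledge: 2M 2B)
6. 1 bandit ← the west ledge.  (the west ledge: 4M 4B; the east ledge: 2M 1B)
7. 1 merchant and 1 bandit → the east ledge.  (the west ledge: 3M 3B; the east ledge: 3M 2B)
8. 1 merchant ← the west ledge.  (the west ledge: 4M 3B; the east ledge: 2M 2B)
9. 1 merchant and 1 bandit → the east ledge.  (the west ledge: 3M 2B; the east ledge: 3M 3B)
10. 1 bandit ← the west ledge.  (the west ledge: 3M 3B; the east ledge: 3M 2B)
11. 1 merchant and 1 bandit → the east ledge.  (the west ledge: 2M 2B; the east ledge: 4M 3B)
12. 1 merchant ← the west ledge.  (the west ledge: 3M 2B; the east ledge: 3M 3B)
13. 1 merchant and 1 bandit → the east ledge.  (the west ledge: 2M 1B; the east ledge: 4M 4B)
14. 1 bandit ← the west ledge.  (the west ledge: 2M 2B; the east ledge: 4M 3B)
15. 1 merchant and 1 bandit → the east ledge.  (the west ledge: 1M 1B; the east ledge: 5M 4B)
16. 1 merchant ← the west ledge.  (the west ledge: 2M 1B; the east ledge: 4M 4B)
17. 1 merchant and 1 bandit → the east ledge.  (the west ledge: 1M 0B; the east ledge: 5M 5B)
18. 1 bandit ← the west ledge.  (the west ledge: 1M 1B; the east ledge: 5M 4B)
19. 1 merchant and 1 bandit → the east ledge.  (the west ledge: 0M 0B; the east ledge: 6M 5B)

19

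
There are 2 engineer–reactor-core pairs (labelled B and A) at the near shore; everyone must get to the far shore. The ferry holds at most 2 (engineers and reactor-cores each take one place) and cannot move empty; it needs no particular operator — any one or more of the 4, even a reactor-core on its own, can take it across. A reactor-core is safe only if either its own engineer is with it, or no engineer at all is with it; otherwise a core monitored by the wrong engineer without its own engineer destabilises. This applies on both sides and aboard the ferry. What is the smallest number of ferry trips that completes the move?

5

Counting alone: each trip to the far shore takes at most 2 across and each return brings at least 1 back, so after t trips out (and t−1 returns) at most 2t − (t−1) of the 4 are across; that first reaches 4 at t = 3, so at least 5 crossings are needed.
The plan below uses exactly 5 crossings, so it is optimal:
1. engineer B and reactor-core B cross → the far shore.
2. engineer B crosses ← the near shore.
3. engineer A and engineer B cross → the far shore.
4. engineer A crosses ← the near shore.
5. engineer A and reactor-core A cross → the far shore.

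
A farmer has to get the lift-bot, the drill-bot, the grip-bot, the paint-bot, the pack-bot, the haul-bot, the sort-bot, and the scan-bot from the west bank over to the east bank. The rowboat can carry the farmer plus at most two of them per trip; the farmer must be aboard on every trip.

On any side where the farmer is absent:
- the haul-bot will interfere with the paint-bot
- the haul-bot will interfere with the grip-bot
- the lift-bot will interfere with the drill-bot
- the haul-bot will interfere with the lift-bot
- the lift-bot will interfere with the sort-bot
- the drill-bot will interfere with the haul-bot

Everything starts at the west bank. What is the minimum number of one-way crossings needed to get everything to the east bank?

Counting alone: the farmer can take at most 2 across per trip to the east bank, so moving all 8 needs at least 4 loaded trips out, with a return between consecutive ones — at least 7 crossings.
The safety rule pushes this higher. Following every safe sequence of crossings, the most of the 8 that can be at the east bank as the rowboat arrives there on crossings 7, 9, 11 is 5, 6, 7 respectively — never all 8.
So no plan with fewer than 13 crossings exists, and this one achieves 13:
1. Farmer goes to the east bank with the haul-bot and the lift-bot.
2. Farmer goes back to the west bank with the lift-bot.
3. Farmer goes to the east bank with the grip-bot and the lift-bot.
4. Farmer goes back to the west bank with the haul-bot.
5. Farmer goes to the east bank with the drill-bot and the paint-bot.
6. Farmer goes back to the west bank with the lift-bot.
7. Farmer goes to the east bank with the lift-bot and the pack-bot.
8. Farmer goes back to the west bank with the lift-bot.
9. Farmer goes to the east bank with the lift-bot and the sort-bot.
10. Farmer goes back to the west bank with the lift-bot.
11. Farmer goes to the east bank with the lift-bot and the scan-bot.
12. Farmer goes back to the west bank with the lift-bot.
13. Farmer goes to the east bank with the haul-bot and the lift-bot.

13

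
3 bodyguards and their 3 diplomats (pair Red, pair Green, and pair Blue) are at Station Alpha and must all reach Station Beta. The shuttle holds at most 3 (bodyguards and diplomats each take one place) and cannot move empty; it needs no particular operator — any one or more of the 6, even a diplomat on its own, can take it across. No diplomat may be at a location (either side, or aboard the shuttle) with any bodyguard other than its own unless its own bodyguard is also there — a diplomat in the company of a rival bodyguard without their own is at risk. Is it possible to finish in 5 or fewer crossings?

Yes

Yes — this plan uses 5 crossings (≤ 5):
1. bodyguard Red and diplomat Red cross → Station Beta.
2. bodyguard Red crosses ← Station Alpha.
3. bodyguard Blue, bodyguard Green, and bodyguard Red cross → Station Beta.
4. diplomat Red crosses ← Station Alpha.
5. diplomat Blue, diplomat Green, and diplomat Red cross → Station Beta.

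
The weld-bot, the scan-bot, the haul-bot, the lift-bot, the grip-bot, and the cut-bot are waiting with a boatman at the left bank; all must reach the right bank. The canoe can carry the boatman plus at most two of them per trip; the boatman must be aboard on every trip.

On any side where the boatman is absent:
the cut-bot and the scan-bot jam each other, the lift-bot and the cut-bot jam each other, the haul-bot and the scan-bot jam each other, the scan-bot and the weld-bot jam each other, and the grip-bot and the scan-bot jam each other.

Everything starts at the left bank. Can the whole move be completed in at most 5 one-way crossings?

Counting alone: the boatman can take at most 2 across per trip to the right bank, so moving all 6 needs at least 3 loaded trips out, with a return between consecutive ones — at least 5 crossings.
The safety rule pushes this higher. Following every safe sequence of crossings, the most of the 6 that can be at the right bank as the canoe arrives there on crossing 5 is 5 — never all 6.
So the move cannot be finished within 5 crossings. (The shortest complete plan takes 7:)
1. Boatman goes to the right bank with the lift-bot and the scan-bot.
2. Boatman goes back to the left bank alone.
3. Boatman goes to the right bank with the haul-bot and the weld-bot.
4. Boatman goes back to the left bank with the scan-bot.
5. Boatman goes to the right bank with the grip-bot and the scan-bot.
6. Boatman goes back to the left bank with the scan-bot.
7. Boatman goes to the right bank with the cut-bot and the scan-bot.

No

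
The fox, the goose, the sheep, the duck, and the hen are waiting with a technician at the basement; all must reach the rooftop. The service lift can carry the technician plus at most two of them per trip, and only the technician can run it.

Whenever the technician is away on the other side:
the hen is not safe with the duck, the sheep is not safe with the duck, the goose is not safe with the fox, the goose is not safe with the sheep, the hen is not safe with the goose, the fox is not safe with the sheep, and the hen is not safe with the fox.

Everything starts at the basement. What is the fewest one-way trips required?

Whatever the first load, the items left behind include a forbidden pair without the technician. No opening move is safe, so no plan exists.

impossible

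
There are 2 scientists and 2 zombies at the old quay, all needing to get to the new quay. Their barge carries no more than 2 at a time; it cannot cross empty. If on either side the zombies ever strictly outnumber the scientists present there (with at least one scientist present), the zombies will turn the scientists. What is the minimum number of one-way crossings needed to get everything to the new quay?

Counting alone: each trip to the new quay takes at most 2 across and each return brings at least 1 back, so after t trips out (and t−1 returns) at most 2t − (t−1) of the 4 are across; that first reaches 4 at t = 3, so at least 5 crossings are needed.
The plan below uses exactly 5 crossings, so it is optimal:
1. 2 zombies → the new quay.  (the old quay: 2S 0Z; the new quay: 0S 2Z)
2. 1 zombie ← the old quay.  (the old quay: 2S 1Z; the new quay: 0S 1Z)
3. 2 scientists → the new quay.  (the old quay: 0S 1Z; the new quay: 2S 1Z)
4. 1 zombie ← the old quay.  (the old quay: 0S 2Z; the new quay: 2S 0Z)
5. 2 zombies → the new quay.  (the old quay: 0S 0Z; the new quay: 2S 2Z)

5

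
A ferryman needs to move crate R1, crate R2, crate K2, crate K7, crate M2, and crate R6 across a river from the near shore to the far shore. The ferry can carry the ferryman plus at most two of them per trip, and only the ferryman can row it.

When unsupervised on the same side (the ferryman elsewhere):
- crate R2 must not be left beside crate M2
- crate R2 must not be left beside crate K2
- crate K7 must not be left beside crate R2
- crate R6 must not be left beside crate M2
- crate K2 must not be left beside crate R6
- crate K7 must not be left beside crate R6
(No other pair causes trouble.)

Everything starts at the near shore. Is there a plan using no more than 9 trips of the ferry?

Yes — this plan uses 7 crossings (≤ 9):
1. Ferryman goes to the far shore with crate R2 and crate R6.
2. Ferryman goes back to the near shore alone.
3. Ferryman goes to the far shore with crate K2 and crate R1.
4. Ferryman goes back to the near shore with crate R2 and crate R6.
5. Ferryman goes to the far shore with crate K7 and crate M2.
6. Ferryman goes back to the near shore alone.
7. Ferryman goes to the far shore with crate R2 and crate R6.

Yes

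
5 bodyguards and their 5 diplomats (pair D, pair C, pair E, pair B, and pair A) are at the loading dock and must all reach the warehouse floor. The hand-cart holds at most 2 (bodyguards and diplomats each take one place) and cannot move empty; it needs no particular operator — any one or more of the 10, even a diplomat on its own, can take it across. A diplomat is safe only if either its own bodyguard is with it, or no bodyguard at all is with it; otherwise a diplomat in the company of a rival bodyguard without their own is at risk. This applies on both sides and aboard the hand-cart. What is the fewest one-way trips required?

impossible

Following every safe sequence of crossings from the start, the most of the 10 that can be at the warehouse floor as the hand-cart arrives there on crossings 1, 3, 5, 7 is 2, 3, 4, 5 respectively; the best ever achieved is 5 of 10.
From crossing 9 on, no configuration arises that was not already reachable earlier: only 82 distinct safe configurations (who is on which side, and where the hand-cart is) can ever be reached, none of them has everyone across, and every continuation just revisits them. So no valid plan exists.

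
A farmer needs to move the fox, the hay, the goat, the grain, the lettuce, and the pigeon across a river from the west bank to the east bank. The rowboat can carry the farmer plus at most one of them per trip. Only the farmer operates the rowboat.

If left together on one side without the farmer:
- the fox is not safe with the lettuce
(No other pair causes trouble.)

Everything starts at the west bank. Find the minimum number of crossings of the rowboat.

Counting alone: the farmer can take at most 1 across per trip to the east bank, so moving all 6 needs at least 6 loaded trips out, with a return between consecutive ones — at least 11 crossings.
The plan below uses exactly 11 crossings, so it is optimal:
1. Farmer goes to the east bank with the fox.
2. Farmer goes back to the west bank alone.
3. Farmer goes to the east bank with the hay.
4. Farmer goes back to the west bank alone.
5. Farmer goes to the east bank with the goat.
6. Farmer goes back to the west bank alone.
7. Farmer goes to the east bank with the grain.
8. Farmer goes back to the west bank alone.
9. Farmer goes to the east bank with the pigeon.
10. Farmer goes back to the west bank alone.
11. Farmer goes to the east bank with the lettuce.

11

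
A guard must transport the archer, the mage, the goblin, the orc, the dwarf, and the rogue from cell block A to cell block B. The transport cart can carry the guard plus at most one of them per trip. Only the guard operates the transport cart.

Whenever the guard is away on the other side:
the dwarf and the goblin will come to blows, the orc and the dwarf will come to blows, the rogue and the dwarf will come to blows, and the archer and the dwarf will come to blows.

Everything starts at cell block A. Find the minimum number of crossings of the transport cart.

impossible

Following every safe sequence of crossings from the start, the most of the 6 that can be at cell block B as the transport cart arrives there on crossings 1, 3, 5 is 1, 2, 3 respectively; the best ever achieved is 3 of 6.
From crossing 7 on, no configuration arises that was not already reachable earlier: only 22 distinct safe configurations (who is on which side, and where the transport cart is) can ever be reached, none of them has everyone across, and every continuation just revisits them. So no valid plan exists.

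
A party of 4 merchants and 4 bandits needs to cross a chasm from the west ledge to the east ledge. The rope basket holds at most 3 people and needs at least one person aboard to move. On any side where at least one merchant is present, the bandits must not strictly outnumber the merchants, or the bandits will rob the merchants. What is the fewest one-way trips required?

9

Counting alone: each trip to the east ledge takes at most 3 across and each return brings at least 1 back, so after t trips out (and t−1 returns) at most 3t − (t−1) of the 8 are across; that first reaches 8 at t = 4, so at least 7 crossings are needed.
The safety rule pushes this higher. Following every safe sequence of crossings, the most of the 8 that can be at the east ledge as the rope basket arrives there on crossing 7 is 7 — never all 8.
So no plan with fewer than 9 crossings exists, and this one achieves 9:
1. 2 bandits → the east ledge.  (the west ledge: 4M 2B; the east ledge: 0M 2B)
2. 1 bandit ← the west ledge.  (the west ledge: 4M 3B; the east ledge: 0M 1B)
3. 3 bandits → the east ledge.  (the west ledge: 4M 0B; the east ledge: 0M 4B)
4. 1 bandit ← the west ledge.  (the west ledge: 4M 1B; the east ledge: 0M 3B)
5. 3 merchants → the east ledge.  (the west ledge: 1M 1B; the east ledge: 3M 3B)
6. 1 merchant and 1 bandit ← the west ledge.  (the west ledge: 2M 2B; the east ledge: 2M 2B)
7. 2 merchants → the east ledge.  (the west ledge: 0M 2B; the east ledge: 4M 2B)
8. 1 bandit ← the west ledge.  (the west ledge: 0M 3B; the east ledge: 4M 1B)
9. 3 bandits → the east ledge.  (the west ledge: 0M 0B; the east ledge: 4M 4B)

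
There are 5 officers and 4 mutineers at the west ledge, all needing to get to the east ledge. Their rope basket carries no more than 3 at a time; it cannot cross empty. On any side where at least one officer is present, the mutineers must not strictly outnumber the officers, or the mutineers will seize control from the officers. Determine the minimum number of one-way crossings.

7

Counting alone: each trip to the east ledge takes at most 3 across and each return brings at least 1 back, so after t trips out (and t−1 returns) at most 3t − (t−1) of the 9 are across; that first reaches 9 at t = 4, so at least 7 crossings are needed.
The plan below uses exactly 7 crossings, so it is optimal:
1. 3 mutineers → the east ledge.  (the west ledge: 5O 1M; the east ledge: 0O 3M)
2. 1 mutineer ← the west ledge.  (the west ledge: 5O 2M; the east ledge: 0O 2M)
3. 3 officers → the east ledge.  (the west ledge: 2O 2M; the east ledge: 3O 2M)
4. 1 officer ← the west ledge.  (the west ledge: 3O 2M; the east ledge: 2O 2M)
5. 2 officers and 1 mutineer → the east ledge.  (the west ledge: 1O 1M; the east ledge: 4O 3M)
6. 1 officer ← the west ledge.  (the west ledge: 2O 1M; the east ledge: 3O 3M)
7. 2 officers and 1 mutineer → the east ledge.  (the west ledge: 0O 0M; the east ledge: 5O 4M)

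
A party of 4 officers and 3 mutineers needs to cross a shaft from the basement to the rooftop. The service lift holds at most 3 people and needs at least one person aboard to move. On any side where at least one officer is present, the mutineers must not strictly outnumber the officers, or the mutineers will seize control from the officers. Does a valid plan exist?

Yes

1. 3 mutineers → the rooftop.  (the basement: 4O 0M; the rooftop: 0O 3M)
2. 1 mutineer ← the basement.  (the basement: 4O 1M; the rooftop: 0O 2M)
3. 3 officers → the rooftop.  (the basement: 1O 1M; the rooftop: 3O 2M)
4. 1 officer ← the basement.  (the basement: 2O 1M; the rooftop: 2O 2M)
5. 2 officers and 1 mutineer → the rooftop.  (the basement: 0O 0M; the rooftop: 4O 3M)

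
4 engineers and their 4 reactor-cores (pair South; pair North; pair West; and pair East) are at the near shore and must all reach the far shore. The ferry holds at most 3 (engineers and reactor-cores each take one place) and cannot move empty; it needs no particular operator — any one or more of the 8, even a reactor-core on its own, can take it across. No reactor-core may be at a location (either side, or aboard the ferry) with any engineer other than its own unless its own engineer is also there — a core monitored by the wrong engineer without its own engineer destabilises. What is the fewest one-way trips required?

9

Counting alone: each trip to the far shore takes at most 3 across and each return brings at least 1 back, so after t trips out (and t−1 returns) at most 3t − (t−1) of the 8 are across; that first reaches 8 at t = 4, so at least 7 crossings are needed.
The safety rule pushes this higher. Following every safe sequence of crossings, the most of the 8 that can be at the far shore as the ferry arrives there on crossing 7 is 7 — never all 8.
So no plan with fewer than 9 crossings exists, and this one achieves 9:
1. engineer South and reactor-core South cross → the far shore.
2. engineer South crosses ← the near shore.
3. engineer North, engineer South, and reactor-core North cross → the far shore.
4. engineer South and reactor-core South cross ← the near shore.
5. engineer East, engineer South, and engineer West cross → the far shore.
6. reactor-core North crosses ← the near shore.
7. reactor-core North and reactor-core South cross → the far shore.
8. reactor-core South crosses ← the near shore.
9. reactor-core East, reactor-core South, and reactor-core West cross → the far shore.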